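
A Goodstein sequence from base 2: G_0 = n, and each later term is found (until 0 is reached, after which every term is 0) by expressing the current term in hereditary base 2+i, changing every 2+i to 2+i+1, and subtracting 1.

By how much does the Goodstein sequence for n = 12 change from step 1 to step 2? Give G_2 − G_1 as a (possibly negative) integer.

base 2: 12 = 2^(2 + 1) + 2^2; at 3: 3^(3 + 1) + 3^3 = 108; next = 107
base 3: 107 = 3^(3 + 1) + 2·3^2 + 2·3 + 2; at 4: 4^(4 + 1) + 2·4^2 + 2·4 + 2 = 1066; next = 1065

958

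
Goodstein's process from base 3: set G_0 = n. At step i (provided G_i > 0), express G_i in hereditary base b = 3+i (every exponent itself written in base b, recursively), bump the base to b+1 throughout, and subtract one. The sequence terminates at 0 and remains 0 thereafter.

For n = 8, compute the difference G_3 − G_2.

1

(0) 8|_3 = 2·3 + 2 ↦ 2·4 + 2|_4 = 10 ⇒ 9
(1) 9|_4 = 2·4 + 1 ↦ 2·5 + 1|_5 = 11 ⇒ 10
(2) 10|_5 = 2·5 ↦ 2·6|_6 = 12 ⇒ 11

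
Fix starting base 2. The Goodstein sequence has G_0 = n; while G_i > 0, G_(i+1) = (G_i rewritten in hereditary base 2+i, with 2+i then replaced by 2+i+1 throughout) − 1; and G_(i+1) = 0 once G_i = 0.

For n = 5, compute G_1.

27

(0) 5|_2 = 2^2 + 1 ↦ 3^3 + 1|_3 = 28 ⇒ 27
(1) 27|_3 = 3^3 ↦ 4^4|_4 = 256 ⇒ 255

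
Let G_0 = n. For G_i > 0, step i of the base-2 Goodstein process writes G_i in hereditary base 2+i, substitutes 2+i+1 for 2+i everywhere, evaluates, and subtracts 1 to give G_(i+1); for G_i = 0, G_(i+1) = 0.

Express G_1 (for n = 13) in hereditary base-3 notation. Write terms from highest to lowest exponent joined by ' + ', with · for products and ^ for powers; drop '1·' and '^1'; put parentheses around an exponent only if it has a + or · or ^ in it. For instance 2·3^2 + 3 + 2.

G_0=13  [base 2] 2^(2 + 1) + 2^2 + 1  →[2↦3]→  3^(3 + 1) + 3^3 + 1 = 109  −1 ⇒ G_1=108
G_1=108  [base 3] 3^(3 + 1) + 3^3  →[3↦4]→  4^(4 + 1) + 4^4 = 1280  −1 ⇒ G_2=1279

3^(3 + 1) + 3^3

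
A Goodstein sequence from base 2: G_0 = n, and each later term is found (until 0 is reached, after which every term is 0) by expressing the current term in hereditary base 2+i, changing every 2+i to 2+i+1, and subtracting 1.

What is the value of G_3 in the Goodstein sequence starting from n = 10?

15625

G_0=10  [base 2] 2^(2 + 1) + 2  →[2↦3]→  3^(3 + 1) + 3 = 84  −1 ⇒ G_1=83
G_1=83  [base 3] 3^(3 + 1) + 2  →[3↦4]→  4^(4 + 1) + 2 = 1026  −1 ⇒ G_2=1025
G_2=1025  [base 4] 4^(4 + 1) + 1  →[4↦5]→  5^(5 + 1) + 1 = 15626  −1 ⇒ G_3=15625
G_3=15625  [base 5] 5^(5 + 1)  →[5↦6]→  6^(6 + 1) = 279936  −1 ⇒ G_4=279935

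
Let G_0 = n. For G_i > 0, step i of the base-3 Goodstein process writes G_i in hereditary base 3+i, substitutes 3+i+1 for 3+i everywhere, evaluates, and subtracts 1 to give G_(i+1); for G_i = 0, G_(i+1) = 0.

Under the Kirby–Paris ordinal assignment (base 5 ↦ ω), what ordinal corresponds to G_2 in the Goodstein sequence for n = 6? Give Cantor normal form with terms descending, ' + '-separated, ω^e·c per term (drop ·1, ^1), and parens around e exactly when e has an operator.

ω + 2

step 0: 6 = 2·3; sub 4 for 3: 2·4; = 8; G_1 = 8−1 = 7
step 1: 7 = 4 + 3; sub 5 for 4: 5 + 3; = 8; G_2 = 8−1 = 7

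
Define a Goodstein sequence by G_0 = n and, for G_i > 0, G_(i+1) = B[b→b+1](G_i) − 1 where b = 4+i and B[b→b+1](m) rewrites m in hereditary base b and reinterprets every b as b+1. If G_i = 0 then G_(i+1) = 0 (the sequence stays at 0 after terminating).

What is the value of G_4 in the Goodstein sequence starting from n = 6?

5

step 0: 6 = 4 + 2; sub 5 for 4: 5 + 2; = 7; G_1 = 7−1 = 6
step 1: 6 = 5 + 1; sub 6 for 5: 6 + 1; = 7; G_2 = 7−1 = 6
step 2: 6 = 6; sub 7 for 6: 7; = 7; G_3 = 7−1 = 6
step 3: 6 = 6; sub 8 for 7: 6; = 6; G_4 = 6−1 = 5
step 4: 5 = 5; sub 9 for 8: 5; = 5; G_5 = 5−1 = 4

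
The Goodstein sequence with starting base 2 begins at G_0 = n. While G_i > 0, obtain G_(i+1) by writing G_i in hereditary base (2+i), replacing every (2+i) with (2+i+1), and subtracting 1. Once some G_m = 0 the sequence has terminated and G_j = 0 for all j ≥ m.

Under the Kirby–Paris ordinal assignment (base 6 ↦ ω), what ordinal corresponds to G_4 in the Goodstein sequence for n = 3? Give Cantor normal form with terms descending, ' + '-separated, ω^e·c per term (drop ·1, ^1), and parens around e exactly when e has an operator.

[0] 3 ≡ 2 + 1 (base 2). Lift 3: 4. −1: 3.
[1] 3 ≡ 3 (base 3). Lift 4: 4. −1: 3.
[2] 3 ≡ 3 (base 4). Lift 5: 3. −1: 2.
[3] 2 ≡ 2 (base 5). Lift 6: 2. −1: 1.
[4] 1 ≡ 1 (base 6). Lift 7: 1. −1: 0.

1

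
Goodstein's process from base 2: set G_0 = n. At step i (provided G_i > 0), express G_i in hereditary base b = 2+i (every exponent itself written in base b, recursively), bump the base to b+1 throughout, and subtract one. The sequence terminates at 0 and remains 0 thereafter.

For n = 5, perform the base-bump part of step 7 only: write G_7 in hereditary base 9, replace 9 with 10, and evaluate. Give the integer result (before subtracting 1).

3326

[0] 5 ≡ 2^2 + 1 (base 2). Lift 3: 28. −1: 27.
[1] 27 ≡ 3^3 (base 3). Lift 4: 256. −1: 255.
[2] 255 ≡ 3·4^3 + 3·4^2 + 3·4 + 3 (base 4). Lift 5: 468. −1: 467.
[3] 467 ≡ 3·5^3 + 3·5^2 + 3·5 + 2 (base 5). Lift 6: 776. −1: 775.
[4] 775 ≡ 3·6^3 + 3·6^2 + 3·6 + 1 (base 6). Lift 7: 1198. −1: 1197.
[5] 1197 ≡ 3·7^3 + 3·7^2 + 3·7 (base 7). Lift 8: 1752. −1: 1751.
[6] 1751 ≡ 3·8^3 + 3·8^2 + 2·8 + 7 (base 8). Lift 9: 2455. −1: 2454.
[7] 2454 ≡ 3·9^3 + 3·9^2 + 2·9 + 6 (base 9). Lift 10: 3326. −1: 3325.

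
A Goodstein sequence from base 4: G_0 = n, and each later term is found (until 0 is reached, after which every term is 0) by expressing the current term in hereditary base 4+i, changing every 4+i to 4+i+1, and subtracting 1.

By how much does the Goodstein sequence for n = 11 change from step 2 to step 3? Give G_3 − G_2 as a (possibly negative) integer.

1

(0) 11|_4 = 2·4 + 3 ↦ 2·5 + 3|_5 = 13 ⇒ 12
(1) 12|_5 = 2·5 + 2 ↦ 2·6 + 2|_6 = 14 ⇒ 13
(2) 13|_6 = 2·6 + 1 ↦ 2·7 + 1|_7 = 15 ⇒ 14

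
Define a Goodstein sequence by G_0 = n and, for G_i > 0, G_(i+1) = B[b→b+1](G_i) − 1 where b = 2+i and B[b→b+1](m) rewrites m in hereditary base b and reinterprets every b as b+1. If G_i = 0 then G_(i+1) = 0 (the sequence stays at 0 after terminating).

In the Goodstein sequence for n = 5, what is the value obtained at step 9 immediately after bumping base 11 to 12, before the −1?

i=0: 5 = 2^2 + 1 (b=2); 2→3: 3^3 + 1 = 28; 28−1 = 27
i=1: 27 = 3^3 (b=3); 3→4: 4^4 = 256; 256−1 = 255
i=2: 255 = 3·4^3 + 3·4^2 + 3·4 + 3 (b=4); 4→5: 3·5^3 + 3·5^2 + 3·5 + 3 = 468; 468−1 = 467
i=3: 467 = 3·5^3 + 3·5^2 + 3·5 + 2 (b=5); 5→6: 3·6^3 + 3·6^2 + 3·6 + 2 = 776; 776−1 = 775
i=4: 775 = 3·6^3 + 3·6^2 + 3·6 + 1 (b=6); 6→7: 3·7^3 + 3·7^2 + 3·7 + 1 = 1198; 1198−1 = 1197
i=5: 1197 = 3·7^3 + 3·7^2 + 3·7 (b=7); 7→8: 3·8^3 + 3·8^2 + 3·8 = 1752; 1752−1 = 1751
i=6: 1751 = 3·8^3 + 3·8^2 + 2·8 + 7 (b=8); 8→9: 3·9^3 + 3·9^2 + 2·9 + 7 = 2455; 2455−1 = 2454
i=7: 2454 = 3·9^3 + 3·9^2 + 2·9 + 6 (b=9); 9→10: 3·10^3 + 3·10^2 + 2·10 + 6 = 3326; 3326−1 = 3325
i=8: 3325 = 3·10^3 + 3·10^2 + 2·10 + 5 (b=10); 10→11: 3·11^3 + 3·11^2 + 2·11 + 5 = 4383; 4383−1 = 4382

5644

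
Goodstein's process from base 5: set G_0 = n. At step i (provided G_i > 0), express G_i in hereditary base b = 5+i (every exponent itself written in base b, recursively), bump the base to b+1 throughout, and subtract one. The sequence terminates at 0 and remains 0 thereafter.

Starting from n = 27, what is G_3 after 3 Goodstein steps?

G_0 = 27. HB_5(27) = 5^2 + 2. Bump = 38. G_1 = 37.
G_1 = 37. HB_6(37) = 6^2 + 1. Bump = 50. G_2 = 49.
G_2 = 49. HB_7(49) = 7^2. Bump = 64. G_3 = 63.

63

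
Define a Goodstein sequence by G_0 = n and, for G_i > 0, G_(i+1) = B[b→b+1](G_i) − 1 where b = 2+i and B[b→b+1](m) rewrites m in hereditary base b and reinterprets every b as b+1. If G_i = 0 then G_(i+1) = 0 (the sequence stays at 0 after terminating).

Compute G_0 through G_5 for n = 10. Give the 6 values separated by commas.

10, 83, 1025, 15625, 279935, 4215754

base 2: 10 = 2^(2 + 1) + 2; at 3: 3^(3 + 1) + 3 = 84; next = 83
base 3: 83 = 3^(3 + 1) + 2; at 4: 4^(4 + 1) + 2 = 1026; next = 1025
base 4: 1025 = 4^(4 + 1) + 1; at 5: 5^(5 + 1) + 1 = 15626; next = 15625
base 5: 15625 = 5^(5 + 1); at 6: 6^(6 + 1) = 279936; next = 279935
base 6: 279935 = 5·6^6 + 5·6^5 + 5·6^4 + 5·6^3 + 5·6^2 + 5·6 + 5; at 7: 5·7^7 + 5·7^5 + 5·7^4 + 5·7^3 + 5·7^2 + 5·7 + 5 = 4215755; next = 4215754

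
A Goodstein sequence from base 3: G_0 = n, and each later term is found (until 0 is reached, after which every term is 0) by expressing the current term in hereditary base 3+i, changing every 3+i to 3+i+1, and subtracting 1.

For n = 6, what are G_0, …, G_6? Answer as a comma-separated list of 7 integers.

6, 7, 7, 7, 7, 7, 6

6 —HB3→ 2·3 —bump→ 2·4 = 8 —(−1)→ 7
7 —HB4→ 4 + 3 —bump→ 5 + 3 = 8 —(−1)→ 7
7 —HB5→ 5 + 2 —bump→ 6 + 2 = 8 —(−1)→ 7
7 —HB6→ 6 + 1 —bump→ 7 + 1 = 8 —(−1)→ 7
7 —HB7→ 7 —bump→ 8 = 8 —(−1)→ 7
7 —HB8→ 7 —bump→ 7 = 7 —(−1)→ 6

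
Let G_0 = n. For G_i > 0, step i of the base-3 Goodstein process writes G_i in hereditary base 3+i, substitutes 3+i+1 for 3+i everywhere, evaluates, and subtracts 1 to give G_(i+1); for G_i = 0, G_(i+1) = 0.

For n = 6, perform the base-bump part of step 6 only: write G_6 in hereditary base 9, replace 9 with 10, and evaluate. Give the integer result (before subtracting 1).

6

(0) 6|_3 = 2·3 ↦ 2·4|_4 = 8 ⇒ 7
(1) 7|_4 = 4 + 3 ↦ 5 + 3|_5 = 8 ⇒ 7
(2) 7|_5 = 5 + 2 ↦ 6 + 2|_6 = 8 ⇒ 7
(3) 7|_6 = 6 + 1 ↦ 7 + 1|_7 = 8 ⇒ 7
(4) 7|_7 = 7 ↦ 8|_8 = 8 ⇒ 7
(5) 7|_8 = 7 ↦ 7|_9 = 7 ⇒ 6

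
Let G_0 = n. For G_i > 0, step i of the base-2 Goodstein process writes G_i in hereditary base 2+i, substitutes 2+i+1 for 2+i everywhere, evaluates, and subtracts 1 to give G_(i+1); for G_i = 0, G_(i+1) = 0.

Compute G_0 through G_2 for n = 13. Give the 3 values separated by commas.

13, 108, 1279

i=0: 13 = 2^(2 + 1) + 2^2 + 1 (b=2); 2→3: 3^(3 + 1) + 3^3 + 1 = 109; 109−1 = 108
i=1: 108 = 3^(3 + 1) + 3^3 (b=3); 3→4: 4^(4 + 1) + 4^4 = 1280; 1280−1 = 1279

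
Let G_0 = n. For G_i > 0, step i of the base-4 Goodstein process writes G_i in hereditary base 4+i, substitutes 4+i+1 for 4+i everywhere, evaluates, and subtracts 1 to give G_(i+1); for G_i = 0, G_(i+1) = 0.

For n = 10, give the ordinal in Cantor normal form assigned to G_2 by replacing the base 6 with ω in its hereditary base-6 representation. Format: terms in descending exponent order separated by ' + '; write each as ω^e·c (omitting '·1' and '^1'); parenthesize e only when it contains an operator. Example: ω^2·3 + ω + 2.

base 4: 10 = 2·4 + 2; at 5: 2·5 + 2 = 12; next = 11
base 5: 11 = 2·5 + 1; at 6: 2·6 + 1 = 13; next = 12
base 6: 12 = 2·6; at 7: 2·7 = 14; next = 13

ω·2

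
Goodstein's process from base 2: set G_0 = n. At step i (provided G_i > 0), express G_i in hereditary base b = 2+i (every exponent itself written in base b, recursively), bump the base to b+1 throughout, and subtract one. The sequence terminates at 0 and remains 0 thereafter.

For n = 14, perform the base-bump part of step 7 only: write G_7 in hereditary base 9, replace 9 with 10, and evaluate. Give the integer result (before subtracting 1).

100000555552

G_0=14  [base 2] 2^(2 + 1) + 2^2 + 2  →[2↦3]→  3^(3 + 1) + 3^3 + 3 = 111  −1 ⇒ G_1=110
G_1=110  [base 3] 3^(3 + 1) + 3^3 + 2  →[3↦4]→  4^(4 + 1) + 4^4 + 2 = 1282  −1 ⇒ G_2=1281
G_2=1281  [base 4] 4^(4 + 1) + 4^4 + 1  →[4↦5]→  5^(5 + 1) + 5^5 + 1 = 18751  −1 ⇒ G_3=18750
G_3=18750  [base 5] 5^(5 + 1) + 5^5  →[5↦6]→  6^(6 + 1) + 6^6 = 326592  −1 ⇒ G_4=326591
G_4=326591  [base 6] 6^(6 + 1) + 5·6^5 + 5·6^4 + 5·6^3 + 5·6^2 + 5·6 + 5  →[6↦7]→  7^(7 + 1) + 5·7^5 + 5·7^4 + 5·7^3 + 5·7^2 + 5·7 + 5 = 5862841  −1 ⇒ G_5=5862840
G_5=5862840  [base 7] 7^(7 + 1) + 5·7^5 + 5·7^4 + 5·7^3 + 5·7^2 + 5·7 + 4  →[7↦8]→  8^(8 + 1) + 5·8^5 + 5·8^4 + 5·8^3 + 5·8^2 + 5·8 + 4 = 134404972  −1 ⇒ G_6=134404971
G_6=134404971  [base 8] 8^(8 + 1) + 5·8^5 + 5·8^4 + 5·8^3 + 5·8^2 + 5·8 + 3  →[8↦9]→  9^(9 + 1) + 5·9^5 + 5·9^4 + 5·9^3 + 5·9^2 + 5·9 + 3 = 3487116549  −1 ⇒ G_7=3487116548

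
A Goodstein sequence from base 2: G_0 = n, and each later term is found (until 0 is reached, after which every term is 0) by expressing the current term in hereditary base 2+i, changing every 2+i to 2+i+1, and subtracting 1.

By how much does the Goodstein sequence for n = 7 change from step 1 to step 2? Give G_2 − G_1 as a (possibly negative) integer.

G_0 = 7. HB_2(7) = 2^2 + 2 + 1. Bump = 31. G_1 = 30.
G_1 = 30. HB_3(30) = 3^3 + 3. Bump = 260. G_2 = 259.

229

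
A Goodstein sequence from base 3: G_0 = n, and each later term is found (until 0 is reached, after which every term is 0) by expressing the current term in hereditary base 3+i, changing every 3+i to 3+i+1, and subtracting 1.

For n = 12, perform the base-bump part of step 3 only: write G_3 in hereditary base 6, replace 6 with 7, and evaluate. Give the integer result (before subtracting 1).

50

[0] 12 ≡ 3^2 + 3 (base 3). Lift 4: 20. −1: 19.
[1] 19 ≡ 4^2 + 3 (base 4). Lift 5: 28. −1: 27.
[2] 27 ≡ 5^2 + 2 (base 5). Lift 6: 38. −1: 37.
[3] 37 ≡ 6^2 + 1 (base 6). Lift 7: 50. −1: 49.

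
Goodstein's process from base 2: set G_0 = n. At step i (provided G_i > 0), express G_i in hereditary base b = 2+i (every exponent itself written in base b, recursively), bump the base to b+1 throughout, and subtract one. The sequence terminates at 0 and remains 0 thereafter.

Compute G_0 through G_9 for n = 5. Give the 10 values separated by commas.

5 —HB2→ 2^2 + 1 —bump→ 3^3 + 1 = 28 —(−1)→ 27
27 —HB3→ 3^3 —bump→ 4^4 = 256 —(−1)→ 255
255 —HB4→ 3·4^3 + 3·4^2 + 3·4 + 3 —bump→ 3·5^3 + 3·5^2 + 3·5 + 3 = 468 —(−1)→ 467
467 —HB5→ 3·5^3 + 3·5^2 + 3·5 + 2 —bump→ 3·6^3 + 3·6^2 + 3·6 + 2 = 776 —(−1)→ 775
775 —HB6→ 3·6^3 + 3·6^2 + 3·6 + 1 —bump→ 3·7^3 + 3·7^2 + 3·7 + 1 = 1198 —(−1)→ 1197
1197 —HB7→ 3·7^3 + 3·7^2 + 3·7 —bump→ 3·8^3 + 3·8^2 + 3·8 = 1752 —(−1)→ 1751
1751 —HB8→ 3·8^3 + 3·8^2 + 2·8 + 7 —bump→ 3·9^3 + 3·9^2 + 2·9 + 7 = 2455 —(−1)→ 2454
2454 —HB9→ 3·9^3 + 3·9^2 + 2·9 + 6 —bump→ 3·10^3 + 3·10^2 + 2·10 + 6 = 3326 —(−1)→ 3325
3325 —HB10→ 3·10^3 + 3·10^2 + 2·10 + 5 —bump→ 3·11^3 + 3·11^2 + 2·11 + 5 = 4383 —(−1)→ 4382

5, 27, 255, 467, 775, 1197, 1751, 2454, 3325, 4382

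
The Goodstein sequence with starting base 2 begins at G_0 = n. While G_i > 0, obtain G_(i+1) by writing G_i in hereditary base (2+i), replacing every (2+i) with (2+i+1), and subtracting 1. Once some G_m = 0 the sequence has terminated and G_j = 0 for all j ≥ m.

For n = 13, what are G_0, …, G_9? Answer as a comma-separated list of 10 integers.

base 2: 13 = 2^(2 + 1) + 2^2 + 1; at 3: 3^(3 + 1) + 3^3 + 1 = 109; next = 108
base 3: 108 = 3^(3 + 1) + 3^3; at 4: 4^(4 + 1) + 4^4 = 1280; next = 1279
base 4: 1279 = 4^(4 + 1) + 3·4^3 + 3·4^2 + 3·4 + 3; at 5: 5^(5 + 1) + 3·5^3 + 3·5^2 + 3·5 + 3 = 16093; next = 16092
base 5: 16092 = 5^(5 + 1) + 3·5^3 + 3·5^2 + 3·5 + 2; at 6: 6^(6 + 1) + 3·6^3 + 3·6^2 + 3·6 + 2 = 280712; next = 280711
base 6: 280711 = 6^(6 + 1) + 3·6^3 + 3·6^2 + 3·6 + 1; at 7: 7^(7 + 1) + 3·7^3 + 3·7^2 + 3·7 + 1 = 5765999; next = 5765998
base 7: 5765998 = 7^(7 + 1) + 3·7^3 + 3·7^2 + 3·7; at 8: 8^(8 + 1) + 3·8^3 + 3·8^2 + 3·8 = 134219480; next = 134219479
base 8: 134219479 = 8^(8 + 1) + 3·8^3 + 3·8^2 + 2·8 + 7; at 9: 9^(9 + 1) + 3·9^3 + 3·9^2 + 2·9 + 7 = 3486786856; next = 3486786855
base 9: 3486786855 = 9^(9 + 1) + 3·9^3 + 3·9^2 + 2·9 + 6; at 10: 10^(10 + 1) + 3·10^3 + 3·10^2 + 2·10 + 6 = 100000003326; next = 100000003325
base 10: 100000003325 = 10^(10 + 1) + 3·10^3 + 3·10^2 + 2·10 + 5; at 11: 11^(11 + 1) + 3·11^3 + 3·11^2 + 2·11 + 5 = 3138428381104; next = 3138428381103

13, 108, 1279, 16092, 280711, 5765998, 134219479, 3486786855, 100000003325, 3138428381103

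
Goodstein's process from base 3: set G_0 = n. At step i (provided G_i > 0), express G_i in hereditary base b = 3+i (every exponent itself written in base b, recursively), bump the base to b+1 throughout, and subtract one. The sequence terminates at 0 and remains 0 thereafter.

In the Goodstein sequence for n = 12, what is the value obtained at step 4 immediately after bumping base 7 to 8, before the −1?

step 0: 12 = 3^2 + 3; sub 4 for 3: 4^2 + 4; = 20; G_1 = 20−1 = 19
step 1: 19 = 4^2 + 3; sub 5 for 4: 5^2 + 3; = 28; G_2 = 28−1 = 27
step 2: 27 = 5^2 + 2; sub 6 for 5: 6^2 + 2; = 38; G_3 = 38−1 = 37
step 3: 37 = 6^2 + 1; sub 7 for 6: 7^2 + 1; = 50; G_4 = 50−1 = 49
step 4: 49 = 7^2; sub 8 for 7: 8^2; = 64; G_5 = 64−1 = 63

64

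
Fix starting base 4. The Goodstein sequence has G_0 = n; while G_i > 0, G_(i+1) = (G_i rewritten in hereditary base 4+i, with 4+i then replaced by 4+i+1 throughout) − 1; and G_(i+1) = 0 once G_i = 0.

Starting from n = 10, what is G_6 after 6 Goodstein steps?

13

(0) 10|_4 = 2·4 + 2 ↦ 2·5 + 2|_5 = 12 ⇒ 11
(1) 11|_5 = 2·5 + 1 ↦ 2·6 + 1|_6 = 13 ⇒ 12
(2) 12|_6 = 2·6 ↦ 2·7|_7 = 14 ⇒ 13
(3) 13|_7 = 7 + 6 ↦ 8 + 6|_8 = 14 ⇒ 13
(4) 13|_8 = 8 + 5 ↦ 9 + 5|_9 = 14 ⇒ 13
(5) 13|_9 = 9 + 4 ↦ 10 + 4|_10 = 14 ⇒ 13
(6) 13|_10 = 10 + 3 ↦ 11 + 3|_11 = 14 ⇒ 13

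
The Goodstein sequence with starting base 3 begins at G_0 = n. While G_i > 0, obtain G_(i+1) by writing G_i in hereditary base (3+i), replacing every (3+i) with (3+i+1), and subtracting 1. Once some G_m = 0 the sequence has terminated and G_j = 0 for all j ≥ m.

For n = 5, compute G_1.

step 0: 5 = 3 + 2; sub 4 for 3: 4 + 2; = 6; G_1 = 6−1 = 5
step 1: 5 = 4 + 1; sub 5 for 4: 5 + 1; = 6; G_2 = 6−1 = 5

5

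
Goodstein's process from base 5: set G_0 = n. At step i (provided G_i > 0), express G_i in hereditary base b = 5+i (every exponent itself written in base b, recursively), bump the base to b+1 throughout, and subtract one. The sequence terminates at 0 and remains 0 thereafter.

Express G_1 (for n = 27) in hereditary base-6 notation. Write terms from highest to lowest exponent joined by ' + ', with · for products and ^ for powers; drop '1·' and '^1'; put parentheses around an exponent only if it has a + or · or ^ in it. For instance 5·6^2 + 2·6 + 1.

6^2 + 1

G_0 = 27. HB_5(27) = 5^2 + 2. Bump = 38. G_1 = 37.
G_1 = 37. HB_6(37) = 6^2 + 1. Bump = 50. G_2 = 49.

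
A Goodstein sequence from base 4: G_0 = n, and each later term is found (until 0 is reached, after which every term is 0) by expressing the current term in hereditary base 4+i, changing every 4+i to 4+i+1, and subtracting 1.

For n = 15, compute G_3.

step 0: 15 = 3·4 + 3; sub 5 for 4: 3·5 + 3; = 18; G_1 = 18−1 = 17
step 1: 17 = 3·5 + 2; sub 6 for 5: 3·6 + 2; = 20; G_2 = 20−1 = 19
step 2: 19 = 3·6 + 1; sub 7 for 6: 3·7 + 1; = 22; G_3 = 22−1 = 21
step 3: 21 = 3·7; sub 8 for 7: 3·8; = 24; G_4 = 24−1 = 23

21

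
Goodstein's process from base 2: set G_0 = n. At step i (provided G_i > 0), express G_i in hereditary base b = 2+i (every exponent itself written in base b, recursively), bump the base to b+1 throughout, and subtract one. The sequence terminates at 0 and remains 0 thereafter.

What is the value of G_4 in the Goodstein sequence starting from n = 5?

775

i=0: 5 = 2^2 + 1 (b=2); 2→3: 3^3 + 1 = 28; 28−1 = 27
i=1: 27 = 3^3 (b=3); 3→4: 4^4 = 256; 256−1 = 255
i=2: 255 = 3·4^3 + 3·4^2 + 3·4 + 3 (b=4); 4→5: 3·5^3 + 3·5^2 + 3·5 + 3 = 468; 468−1 = 467
i=3: 467 = 3·5^3 + 3·5^2 + 3·5 + 2 (b=5); 5→6: 3·6^3 + 3·6^2 + 3·6 + 2 = 776; 776−1 = 775
i=4: 775 = 3·6^3 + 3·6^2 + 3·6 + 1 (b=6); 6→7: 3·7^3 + 3·7^2 + 3·7 + 1 = 1198; 1198−1 = 1197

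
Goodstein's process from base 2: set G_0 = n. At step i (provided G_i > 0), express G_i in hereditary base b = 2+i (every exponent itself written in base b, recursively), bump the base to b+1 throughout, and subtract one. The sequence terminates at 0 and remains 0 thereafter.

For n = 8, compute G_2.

553

G_0=8  [base 2] 2^(2 + 1)  →[2↦3]→  3^(3 + 1) = 81  −1 ⇒ G_1=80
G_1=80  [base 3] 2·3^3 + 2·3^2 + 2·3 + 2  →[3↦4]→  2·4^4 + 2·4^2 + 2·4 + 2 = 554  −1 ⇒ G_2=553
G_2=553  [base 4] 2·4^4 + 2·4^2 + 2·4 + 1  →[4↦5]→  2·5^5 + 2·5^2 + 2·5 + 1 = 6311  −1 ⇒ G_3=6310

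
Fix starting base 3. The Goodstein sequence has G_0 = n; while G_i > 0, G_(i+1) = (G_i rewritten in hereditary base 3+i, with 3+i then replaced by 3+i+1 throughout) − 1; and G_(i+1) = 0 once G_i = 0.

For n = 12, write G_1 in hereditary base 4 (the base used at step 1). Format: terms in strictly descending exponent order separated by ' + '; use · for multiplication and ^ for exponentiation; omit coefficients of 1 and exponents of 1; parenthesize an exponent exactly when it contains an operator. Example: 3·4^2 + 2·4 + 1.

4^2 + 3

(0) 12|_3 = 3^2 + 3 ↦ 4^2 + 4|_4 = 20 ⇒ 19
(1) 19|_4 = 4^2 + 3 ↦ 5^2 + 3|_5 = 28 ⇒ 27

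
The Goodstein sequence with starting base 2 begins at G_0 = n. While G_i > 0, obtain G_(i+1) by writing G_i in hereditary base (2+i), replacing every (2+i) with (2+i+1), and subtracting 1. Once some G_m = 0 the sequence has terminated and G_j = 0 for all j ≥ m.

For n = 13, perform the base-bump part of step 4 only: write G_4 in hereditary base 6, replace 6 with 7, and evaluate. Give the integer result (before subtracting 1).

5765999

13 —HB2→ 2^(2 + 1) + 2^2 + 1 —bump→ 3^(3 + 1) + 3^3 + 1 = 109 —(−1)→ 108
108 —HB3→ 3^(3 + 1) + 3^3 —bump→ 4^(4 + 1) + 4^4 = 1280 —(−1)→ 1279
1279 —HB4→ 4^(4 + 1) + 3·4^3 + 3·4^2 + 3·4 + 3 —bump→ 5^(5 + 1) + 3·5^3 + 3·5^2 + 3·5 + 3 = 16093 —(−1)→ 16092
16092 —HB5→ 5^(5 + 1) + 3·5^3 + 3·5^2 + 3·5 + 2 —bump→ 6^(6 + 1) + 3·6^3 + 3·6^2 + 3·6 + 2 = 280712 —(−1)→ 280711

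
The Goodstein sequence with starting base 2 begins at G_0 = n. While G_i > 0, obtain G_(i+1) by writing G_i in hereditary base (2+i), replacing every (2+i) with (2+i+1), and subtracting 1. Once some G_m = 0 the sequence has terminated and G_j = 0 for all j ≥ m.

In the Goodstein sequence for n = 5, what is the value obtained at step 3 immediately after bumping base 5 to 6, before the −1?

776

base 2: 5 = 2^2 + 1; at 3: 3^3 + 1 = 28; next = 27
base 3: 27 = 3^3; at 4: 4^4 = 256; next = 255
base 4: 255 = 3·4^3 + 3·4^2 + 3·4 + 3; at 5: 3·5^3 + 3·5^2 + 3·5 + 3 = 468; next = 467
base 5: 467 = 3·5^3 + 3·5^2 + 3·5 + 2; at 6: 3·6^3 + 3·6^2 + 3·6 + 2 = 776; next = 775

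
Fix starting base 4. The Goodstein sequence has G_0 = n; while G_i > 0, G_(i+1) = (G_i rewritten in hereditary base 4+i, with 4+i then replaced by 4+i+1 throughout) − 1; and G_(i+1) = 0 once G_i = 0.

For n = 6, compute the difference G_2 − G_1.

G_0 = 6. HB_4(6) = 4 + 2. Bump = 7. G_1 = 6.
G_1 = 6. HB_5(6) = 5 + 1. Bump = 7. G_2 = 6.

0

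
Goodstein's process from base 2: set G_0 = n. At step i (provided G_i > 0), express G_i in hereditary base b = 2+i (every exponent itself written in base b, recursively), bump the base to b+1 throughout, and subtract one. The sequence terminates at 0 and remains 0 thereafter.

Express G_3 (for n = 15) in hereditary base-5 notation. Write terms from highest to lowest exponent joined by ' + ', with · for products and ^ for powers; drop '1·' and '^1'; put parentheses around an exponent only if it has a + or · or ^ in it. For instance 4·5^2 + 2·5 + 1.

5^(5 + 1) + 5^5 + 2

G_0 = 15. HB_2(15) = 2^(2 + 1) + 2^2 + 2 + 1. Bump = 112. G_1 = 111.
G_1 = 111. HB_3(111) = 3^(3 + 1) + 3^3 + 3. Bump = 1284. G_2 = 1283.
G_2 = 1283. HB_4(1283) = 4^(4 + 1) + 4^4 + 3. Bump = 18753. G_3 = 18752.
G_3 = 18752. HB_5(18752) = 5^(5 + 1) + 5^5 + 2. Bump = 326594. G_4 = 326593.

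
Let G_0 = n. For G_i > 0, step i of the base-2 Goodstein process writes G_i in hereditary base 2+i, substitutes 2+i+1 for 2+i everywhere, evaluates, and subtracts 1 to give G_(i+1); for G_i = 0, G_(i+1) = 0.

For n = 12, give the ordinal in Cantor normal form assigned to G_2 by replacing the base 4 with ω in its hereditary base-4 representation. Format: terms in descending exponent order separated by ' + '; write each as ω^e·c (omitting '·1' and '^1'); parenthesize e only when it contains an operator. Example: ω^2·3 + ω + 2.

ω^(ω + 1) + ω^2·2 + ω·2 + 1

G_0=12  [base 2] 2^(2 + 1) + 2^2  →[2↦3]→  3^(3 + 1) + 3^3 = 108  −1 ⇒ G_1=107
G_1=107  [base 3] 3^(3 + 1) + 2·3^2 + 2·3 + 2  →[3↦4]→  4^(4 + 1) + 2·4^2 + 2·4 + 2 = 1066  −1 ⇒ G_2=1065
G_2=1065  [base 4] 4^(4 + 1) + 2·4^2 + 2·4 + 1  →[4↦5]→  5^(5 + 1) + 2·5^2 + 2·5 + 1 = 15686  −1 ⇒ G_3=15685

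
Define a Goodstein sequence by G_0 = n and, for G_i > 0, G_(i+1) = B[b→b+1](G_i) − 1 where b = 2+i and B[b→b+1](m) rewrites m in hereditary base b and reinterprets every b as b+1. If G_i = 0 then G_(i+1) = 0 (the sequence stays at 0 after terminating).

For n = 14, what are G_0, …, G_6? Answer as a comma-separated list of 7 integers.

14 —HB2→ 2^(2 + 1) + 2^2 + 2 —bump→ 3^(3 + 1) + 3^3 + 3 = 111 —(−1)→ 110
110 —HB3→ 3^(3 + 1) + 3^3 + 2 —bump→ 4^(4 + 1) + 4^4 + 2 = 1282 —(−1)→ 1281
1281 —HB4→ 4^(4 + 1) + 4^4 + 1 —bump→ 5^(5 + 1) + 5^5 + 1 = 18751 —(−1)→ 18750
18750 —HB5→ 5^(5 + 1) + 5^5 —bump→ 6^(6 + 1) + 6^6 = 326592 —(−1)→ 326591
326591 —HB6→ 6^(6 + 1) + 5·6^5 + 5·6^4 + 5·6^3 + 5·6^2 + 5·6 + 5 —bump→ 7^(7 + 1) + 5·7^5 + 5·7^4 + 5·7^3 + 5·7^2 + 5·7 + 5 = 5862841 —(−1)→ 5862840
5862840 —HB7→ 7^(7 + 1) + 5·7^5 + 5·7^4 + 5·7^3 + 5·7^2 + 5·7 + 4 —bump→ 8^(8 + 1) + 5·8^5 + 5·8^4 + 5·8^3 + 5·8^2 + 5·8 + 4 = 134404972 —(−1)→ 134404971

14, 110, 1281, 18750, 326591, 5862840, 134404971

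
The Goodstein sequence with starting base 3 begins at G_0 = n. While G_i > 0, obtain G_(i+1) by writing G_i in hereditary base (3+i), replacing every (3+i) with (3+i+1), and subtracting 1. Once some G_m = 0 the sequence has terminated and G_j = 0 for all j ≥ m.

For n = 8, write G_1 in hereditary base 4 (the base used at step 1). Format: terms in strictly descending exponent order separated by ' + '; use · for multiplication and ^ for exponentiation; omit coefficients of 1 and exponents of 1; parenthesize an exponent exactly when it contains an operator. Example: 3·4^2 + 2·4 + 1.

2·4 + 1

[0] 8 ≡ 2·3 + 2 (base 3). Lift 4: 10. −1: 9.
[1] 9 ≡ 2·4 + 1 (base 4). Lift 5: 11. −1: 10.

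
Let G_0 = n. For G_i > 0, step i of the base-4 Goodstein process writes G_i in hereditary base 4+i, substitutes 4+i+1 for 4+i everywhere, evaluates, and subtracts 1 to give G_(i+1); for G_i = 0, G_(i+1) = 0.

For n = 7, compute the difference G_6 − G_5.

-1

(0) 7|_4 = 4 + 3 ↦ 5 + 3|_5 = 8 ⇒ 7
(1) 7|_5 = 5 + 2 ↦ 6 + 2|_6 = 8 ⇒ 7
(2) 7|_6 = 6 + 1 ↦ 7 + 1|_7 = 8 ⇒ 7
(3) 7|_7 = 7 ↦ 8|_8 = 8 ⇒ 7
(4) 7|_8 = 7 ↦ 7|_9 = 7 ⇒ 6
(5) 6|_9 = 6 ↦ 6|_10 = 6 ⇒ 5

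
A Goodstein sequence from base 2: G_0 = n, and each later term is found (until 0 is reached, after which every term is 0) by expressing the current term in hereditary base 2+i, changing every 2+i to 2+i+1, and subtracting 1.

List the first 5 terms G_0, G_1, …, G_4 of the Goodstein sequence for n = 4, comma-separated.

4, 26, 41, 60, 83

(0) 4|_2 = 2^2 ↦ 3^3|_3 = 27 ⇒ 26
(1) 26|_3 = 2·3^2 + 2·3 + 2 ↦ 2·4^2 + 2·4 + 2|_4 = 42 ⇒ 41
(2) 41|_4 = 2·4^2 + 2·4 + 1 ↦ 2·5^2 + 2·5 + 1|_5 = 61 ⇒ 60
(3) 60|_5 = 2·5^2 + 2·5 ↦ 2·6^2 + 2·6|_6 = 84 ⇒ 83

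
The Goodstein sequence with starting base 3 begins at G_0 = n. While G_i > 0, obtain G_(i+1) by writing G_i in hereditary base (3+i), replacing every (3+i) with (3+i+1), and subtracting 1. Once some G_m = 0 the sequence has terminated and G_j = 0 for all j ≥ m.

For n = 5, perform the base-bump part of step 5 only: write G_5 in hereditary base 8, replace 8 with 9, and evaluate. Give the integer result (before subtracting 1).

i=0: 5 = 3 + 2 (b=3); 3→4: 4 + 2 = 6; 6−1 = 5
i=1: 5 = 4 + 1 (b=4); 4→5: 5 + 1 = 6; 6−1 = 5
i=2: 5 = 5 (b=5); 5→6: 6 = 6; 6−1 = 5
i=3: 5 = 5 (b=6); 6→7: 5 = 5; 5−1 = 4
i=4: 4 = 4 (b=7); 7→8: 4 = 4; 4−1 = 3
i=5: 3 = 3 (b=8); 8→9: 3 = 3; 3−1 = 2

3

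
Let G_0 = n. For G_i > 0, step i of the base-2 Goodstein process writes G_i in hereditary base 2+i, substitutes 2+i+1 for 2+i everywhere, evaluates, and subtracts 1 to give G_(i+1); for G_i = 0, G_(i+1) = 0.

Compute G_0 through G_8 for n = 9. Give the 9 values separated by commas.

(0) 9|_2 = 2^(2 + 1) + 1 ↦ 3^(3 + 1) + 1|_3 = 82 ⇒ 81
(1) 81|_3 = 3^(3 + 1) ↦ 4^(4 + 1)|_4 = 1024 ⇒ 1023
(2) 1023|_4 = 3·4^4 + 3·4^3 + 3·4^2 + 3·4 + 3 ↦ 3·5^5 + 3·5^3 + 3·5^2 + 3·5 + 3|_5 = 9843 ⇒ 9842
(3) 9842|_5 = 3·5^5 + 3·5^3 + 3·5^2 + 3·5 + 2 ↦ 3·6^6 + 3·6^3 + 3·6^2 + 3·6 + 2|_6 = 140744 ⇒ 140743
(4) 140743|_6 = 3·6^6 + 3·6^3 + 3·6^2 + 3·6 + 1 ↦ 3·7^7 + 3·7^3 + 3·7^2 + 3·7 + 1|_7 = 2471827 ⇒ 2471826
(5) 2471826|_7 = 3·7^7 + 3·7^3 + 3·7^2 + 3·7 ↦ 3·8^8 + 3·8^3 + 3·8^2 + 3·8|_8 = 50333400 ⇒ 50333399
(6) 50333399|_8 = 3·8^8 + 3·8^3 + 3·8^2 + 2·8 + 7 ↦ 3·9^9 + 3·9^3 + 3·9^2 + 2·9 + 7|_9 = 1162263922 ⇒ 1162263921
(7) 1162263921|_9 = 3·9^9 + 3·9^3 + 3·9^2 + 2·9 + 6 ↦ 3·10^10 + 3·10^3 + 3·10^2 + 2·10 + 6|_10 = 30000003326 ⇒ 30000003325

9, 81, 1023, 9842, 140743, 2471826, 50333399, 1162263921, 30000003325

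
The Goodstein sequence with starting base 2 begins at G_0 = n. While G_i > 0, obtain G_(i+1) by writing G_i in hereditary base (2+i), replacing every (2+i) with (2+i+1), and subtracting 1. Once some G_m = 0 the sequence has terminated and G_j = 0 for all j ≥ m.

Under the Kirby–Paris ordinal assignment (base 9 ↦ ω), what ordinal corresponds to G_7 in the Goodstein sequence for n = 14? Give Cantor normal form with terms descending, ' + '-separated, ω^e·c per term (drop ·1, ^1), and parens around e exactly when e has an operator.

i=0: 14 = 2^(2 + 1) + 2^2 + 2 (b=2); 2→3: 3^(3 + 1) + 3^3 + 3 = 111; 111−1 = 110
i=1: 110 = 3^(3 + 1) + 3^3 + 2 (b=3); 3→4: 4^(4 + 1) + 4^4 + 2 = 1282; 1282−1 = 1281
i=2: 1281 = 4^(4 + 1) + 4^4 + 1 (b=4); 4→5: 5^(5 + 1) + 5^5 + 1 = 18751; 18751−1 = 18750
i=3: 18750 = 5^(5 + 1) + 5^5 (b=5); 5→6: 6^(6 + 1) + 6^6 = 326592; 326592−1 = 326591
i=4: 326591 = 6^(6 + 1) + 5·6^5 + 5·6^4 + 5·6^3 + 5·6^2 + 5·6 + 5 (b=6); 6→7: 7^(7 + 1) + 5·7^5 + 5·7^4 + 5·7^3 + 5·7^2 + 5·7 + 5 = 5862841; 5862841−1 = 5862840
i=5: 5862840 = 7^(7 + 1) + 5·7^5 + 5·7^4 + 5·7^3 + 5·7^2 + 5·7 + 4 (b=7); 7→8: 8^(8 + 1) + 5·8^5 + 5·8^4 + 5·8^3 + 5·8^2 + 5·8 + 4 = 134404972; 134404972−1 = 134404971
i=6: 134404971 = 8^(8 + 1) + 5·8^5 + 5·8^4 + 5·8^3 + 5·8^2 + 5·8 + 3 (b=8); 8→9: 9^(9 + 1) + 5·9^5 + 5·9^4 + 5·9^3 + 5·9^2 + 5·9 + 3 = 3487116549; 3487116549−1 = 3487116548

ω^(ω + 1) + ω^5·5 + ω^4·5 + ω^3·5 + ω^2·5 + ω·5 + 2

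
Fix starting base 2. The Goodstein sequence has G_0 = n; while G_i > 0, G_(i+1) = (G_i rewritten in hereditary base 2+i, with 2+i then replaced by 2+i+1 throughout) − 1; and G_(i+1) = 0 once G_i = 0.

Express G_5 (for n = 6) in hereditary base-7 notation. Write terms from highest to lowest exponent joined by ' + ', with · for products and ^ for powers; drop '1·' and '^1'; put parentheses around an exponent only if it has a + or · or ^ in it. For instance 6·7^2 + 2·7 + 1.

5·7^5 + 5·7^4 + 5·7^3 + 5·7^2 + 5·7 + 4

step 0: 6 = 2^2 + 2; sub 3 for 2: 3^3 + 3; = 30; G_1 = 30−1 = 29
step 1: 29 = 3^3 + 2; sub 4 for 3: 4^4 + 2; = 258; G_2 = 258−1 = 257
step 2: 257 = 4^4 + 1; sub 5 for 4: 5^5 + 1; = 3126; G_3 = 3126−1 = 3125
step 3: 3125 = 5^5; sub 6 for 5: 6^6; = 46656; G_4 = 46656−1 = 46655
step 4: 46655 = 5·6^5 + 5·6^4 + 5·6^3 + 5·6^2 + 5·6 + 5; sub 7 for 6: 5·7^5 + 5·7^4 + 5·7^3 + 5·7^2 + 5·7 + 5; = 98040; G_5 = 98040−1 = 98039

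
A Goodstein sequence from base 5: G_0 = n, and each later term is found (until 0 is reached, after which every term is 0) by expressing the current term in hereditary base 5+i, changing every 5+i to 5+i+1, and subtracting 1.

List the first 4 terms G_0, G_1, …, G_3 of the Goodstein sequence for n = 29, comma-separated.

29, 39, 51, 65

i=0: 29 = 5^2 + 4 (b=5); 5→6: 6^2 + 4 = 40; 40−1 = 39
i=1: 39 = 6^2 + 3 (b=6); 6→7: 7^2 + 3 = 52; 52−1 = 51
i=2: 51 = 7^2 + 2 (b=7); 7→8: 8^2 + 2 = 66; 66−1 = 65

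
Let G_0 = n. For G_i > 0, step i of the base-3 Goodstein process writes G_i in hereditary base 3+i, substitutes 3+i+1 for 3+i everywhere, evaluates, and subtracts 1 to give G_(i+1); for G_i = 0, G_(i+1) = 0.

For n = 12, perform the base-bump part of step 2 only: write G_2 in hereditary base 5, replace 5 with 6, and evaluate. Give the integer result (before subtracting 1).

[0] 12 ≡ 3^2 + 3 (base 3). Lift 4: 20. −1: 19.
[1] 19 ≡ 4^2 + 3 (base 4). Lift 5: 28. −1: 27.
[2] 27 ≡ 5^2 + 2 (base 5). Lift 6: 38. −1: 37.

38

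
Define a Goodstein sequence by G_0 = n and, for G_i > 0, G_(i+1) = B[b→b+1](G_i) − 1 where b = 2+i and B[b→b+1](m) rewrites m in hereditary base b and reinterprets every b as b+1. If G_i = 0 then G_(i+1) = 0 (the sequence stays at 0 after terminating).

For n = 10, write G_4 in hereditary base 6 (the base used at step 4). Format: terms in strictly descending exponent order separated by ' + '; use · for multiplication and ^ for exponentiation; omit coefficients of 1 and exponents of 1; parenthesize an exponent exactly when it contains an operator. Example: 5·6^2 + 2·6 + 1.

5·6^6 + 5·6^5 + 5·6^4 + 5·6^3 + 5·6^2 + 5·6 + 5

base 2: 10 = 2^(2 + 1) + 2; at 3: 3^(3 + 1) + 3 = 84; next = 83
base 3: 83 = 3^(3 + 1) + 2; at 4: 4^(4 + 1) + 2 = 1026; next = 1025
base 4: 1025 = 4^(4 + 1) + 1; at 5: 5^(5 + 1) + 1 = 15626; next = 15625
base 5: 15625 = 5^(5 + 1); at 6: 6^(6 + 1) = 279936; next = 279935
base 6: 279935 = 5·6^6 + 5·6^5 + 5·6^4 + 5·6^3 + 5·6^2 + 5·6 + 5; at 7: 5·7^7 + 5·7^5 + 5·7^4 + 5·7^3 + 5·7^2 + 5·7 + 5 = 4215755; next = 4215754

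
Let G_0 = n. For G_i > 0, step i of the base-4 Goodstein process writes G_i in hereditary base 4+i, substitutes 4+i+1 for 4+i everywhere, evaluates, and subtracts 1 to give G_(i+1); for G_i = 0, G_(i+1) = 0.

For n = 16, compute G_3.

step 0: 16 = 4^2; sub 5 for 4: 5^2; = 25; G_1 = 25−1 = 24
step 1: 24 = 4·5 + 4; sub 6 for 5: 4·6 + 4; = 28; G_2 = 28−1 = 27
step 2: 27 = 4·6 + 3; sub 7 for 6: 4·7 + 3; = 31; G_3 = 31−1 = 30

30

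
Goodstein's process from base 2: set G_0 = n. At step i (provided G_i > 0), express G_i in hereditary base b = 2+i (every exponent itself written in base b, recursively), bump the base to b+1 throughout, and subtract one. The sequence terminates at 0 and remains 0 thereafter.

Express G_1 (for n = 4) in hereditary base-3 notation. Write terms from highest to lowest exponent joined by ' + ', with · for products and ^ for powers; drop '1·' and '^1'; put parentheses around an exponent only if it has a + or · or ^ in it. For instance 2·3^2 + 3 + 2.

2·3^2 + 2·3 + 2

(0) 4|_2 = 2^2 ↦ 3^3|_3 = 27 ⇒ 26
(1) 26|_3 = 2·3^2 + 2·3 + 2 ↦ 2·4^2 + 2·4 + 2|_4 = 42 ⇒ 41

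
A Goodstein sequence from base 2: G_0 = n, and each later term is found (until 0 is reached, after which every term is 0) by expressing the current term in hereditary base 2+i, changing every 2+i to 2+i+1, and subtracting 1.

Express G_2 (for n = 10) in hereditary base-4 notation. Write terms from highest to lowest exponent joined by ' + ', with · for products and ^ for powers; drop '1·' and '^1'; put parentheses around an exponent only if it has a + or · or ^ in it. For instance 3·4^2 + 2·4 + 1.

4^(4 + 1) + 1

[0] 10 ≡ 2^(2 + 1) + 2 (base 2). Lift 3: 84. −1: 83.
[1] 83 ≡ 3^(3 + 1) + 2 (base 3). Lift 4: 1026. −1: 1025.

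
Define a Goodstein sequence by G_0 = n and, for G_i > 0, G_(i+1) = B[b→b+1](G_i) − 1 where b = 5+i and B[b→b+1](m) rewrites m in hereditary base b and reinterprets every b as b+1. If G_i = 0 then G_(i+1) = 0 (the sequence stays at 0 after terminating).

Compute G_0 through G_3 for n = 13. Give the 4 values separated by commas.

13, 14, 15, 16

G_0 = 13. HB_5(13) = 2·5 + 3. Bump = 15. G_1 = 14.
G_1 = 14. HB_6(14) = 2·6 + 2. Bump = 16. G_2 = 15.
G_2 = 15. HB_7(15) = 2·7 + 1. Bump = 17. G_3 = 16.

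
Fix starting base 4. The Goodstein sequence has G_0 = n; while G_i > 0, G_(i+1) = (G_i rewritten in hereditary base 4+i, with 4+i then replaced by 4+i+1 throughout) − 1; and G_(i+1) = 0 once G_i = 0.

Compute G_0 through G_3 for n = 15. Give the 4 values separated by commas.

step 0: 15 = 3·4 + 3; sub 5 for 4: 3·5 + 3; = 18; G_1 = 18−1 = 17
step 1: 17 = 3·5 + 2; sub 6 for 5: 3·6 + 2; = 20; G_2 = 20−1 = 19
step 2: 19 = 3·6 + 1; sub 7 for 6: 3·7 + 1; = 22; G_3 = 22−1 = 21

15, 17, 19, 21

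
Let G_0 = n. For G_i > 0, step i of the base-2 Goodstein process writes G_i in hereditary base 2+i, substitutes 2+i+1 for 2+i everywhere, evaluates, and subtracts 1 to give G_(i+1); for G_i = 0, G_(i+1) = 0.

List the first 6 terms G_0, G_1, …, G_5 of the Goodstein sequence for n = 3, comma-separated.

3, 3, 3, 2, 1, 0

[0] 3 ≡ 2 + 1 (base 2). Lift 3: 4. −1: 3.
[1] 3 ≡ 3 (base 3). Lift 4: 4. −1: 3.
[2] 3 ≡ 3 (base 4). Lift 5: 3. −1: 2.
[3] 2 ≡ 2 (base 5). Lift 6: 2. −1: 1.
[4] 1 ≡ 1 (base 6). Lift 7: 1. −1: 0.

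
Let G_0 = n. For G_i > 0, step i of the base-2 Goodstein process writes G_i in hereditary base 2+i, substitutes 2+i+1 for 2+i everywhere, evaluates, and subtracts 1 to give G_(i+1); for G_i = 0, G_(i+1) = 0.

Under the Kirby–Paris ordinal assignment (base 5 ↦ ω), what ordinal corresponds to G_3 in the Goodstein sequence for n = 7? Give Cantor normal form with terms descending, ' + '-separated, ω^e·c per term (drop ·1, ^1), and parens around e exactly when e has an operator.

G_0=7  [base 2] 2^2 + 2 + 1  →[2↦3]→  3^3 + 3 + 1 = 31  −1 ⇒ G_1=30
G_1=30  [base 3] 3^3 + 3  →[3↦4]→  4^4 + 4 = 260  −1 ⇒ G_2=259
G_2=259  [base 4] 4^4 + 3  →[4↦5]→  5^5 + 3 = 3128  −1 ⇒ G_3=3127

ω^ω + 2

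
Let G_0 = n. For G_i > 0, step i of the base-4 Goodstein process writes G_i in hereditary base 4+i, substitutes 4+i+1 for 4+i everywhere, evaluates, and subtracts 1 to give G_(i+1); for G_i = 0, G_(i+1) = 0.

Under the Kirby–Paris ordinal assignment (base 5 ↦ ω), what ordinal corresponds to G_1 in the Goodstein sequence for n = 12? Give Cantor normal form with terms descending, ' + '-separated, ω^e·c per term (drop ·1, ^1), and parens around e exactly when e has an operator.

ω·2 + 4

i=0: 12 = 3·4 (b=4); 4→5: 3·5 = 15; 15−1 = 14
i=1: 14 = 2·5 + 4 (b=5); 5→6: 2·6 + 4 = 16; 16−1 = 15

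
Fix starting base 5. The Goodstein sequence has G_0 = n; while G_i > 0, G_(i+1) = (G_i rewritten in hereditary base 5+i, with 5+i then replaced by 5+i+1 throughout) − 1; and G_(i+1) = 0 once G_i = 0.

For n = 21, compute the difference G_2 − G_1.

3

G_0 = 21. HB_5(21) = 4·5 + 1. Bump = 25. G_1 = 24.
G_1 = 24. HB_6(24) = 4·6. Bump = 28. G_2 = 27.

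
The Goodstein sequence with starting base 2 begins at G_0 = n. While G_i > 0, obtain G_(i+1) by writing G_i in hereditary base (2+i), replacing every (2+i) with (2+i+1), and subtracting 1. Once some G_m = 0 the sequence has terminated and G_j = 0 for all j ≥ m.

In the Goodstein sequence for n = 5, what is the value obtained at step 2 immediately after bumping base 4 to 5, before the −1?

468

[0] 5 ≡ 2^2 + 1 (base 2). Lift 3: 28. −1: 27.
[1] 27 ≡ 3^3 (base 3). Lift 4: 256. −1: 255.
[2] 255 ≡ 3·4^3 + 3·4^2 + 3·4 + 3 (base 4). Lift 5: 468. −1: 467.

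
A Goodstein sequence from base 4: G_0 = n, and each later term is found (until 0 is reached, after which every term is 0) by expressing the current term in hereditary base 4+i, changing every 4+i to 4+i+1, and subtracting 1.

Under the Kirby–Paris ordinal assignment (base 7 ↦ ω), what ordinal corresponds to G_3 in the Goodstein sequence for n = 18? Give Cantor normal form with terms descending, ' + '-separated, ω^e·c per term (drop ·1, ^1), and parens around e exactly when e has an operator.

G_0=18  [base 4] 4^2 + 2  →[4↦5]→  5^2 + 2 = 27  −1 ⇒ G_1=26
G_1=26  [base 5] 5^2 + 1  →[5↦6]→  6^2 + 1 = 37  −1 ⇒ G_2=36
G_2=36  [base 6] 6^2  →[6↦7]→  7^2 = 49  −1 ⇒ G_3=48
G_3=48  [base 7] 6·7 + 6  →[7↦8]→  6·8 + 6 = 54  −1 ⇒ G_4=53

ω·6 + 6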